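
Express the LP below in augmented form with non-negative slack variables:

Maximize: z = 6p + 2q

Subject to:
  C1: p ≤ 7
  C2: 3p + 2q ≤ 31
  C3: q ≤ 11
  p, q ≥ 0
max z = 6p + 2q

s.t.
  p + s1 = 7
  3p + 2q + s2 = 31
  q + s3 = 11
  p, q, s1, s2, s3 ≥ 0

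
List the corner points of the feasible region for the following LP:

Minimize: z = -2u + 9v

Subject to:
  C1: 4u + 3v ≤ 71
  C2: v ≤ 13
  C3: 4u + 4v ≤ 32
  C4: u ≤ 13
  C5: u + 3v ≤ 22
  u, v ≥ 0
Each vertex is the intersection of two constraint boundaries that also satisfies all remaining constraints:
  u = 0 and v = 0 → (0, 0)
  4u + 4v = 32 and v = 0 → (8, 0)
  4u + 4v = 32 and u + 3v = 22 → (1, 7)
  u + 3v = 22 and u = 0 → (0, 7.333)

Vertices: (0, 0), (8, 0), (1, 7), (0, 7.333)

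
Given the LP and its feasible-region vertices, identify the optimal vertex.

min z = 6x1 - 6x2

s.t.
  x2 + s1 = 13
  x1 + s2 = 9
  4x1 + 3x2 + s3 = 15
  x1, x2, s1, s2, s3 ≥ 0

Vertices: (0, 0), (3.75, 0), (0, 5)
Evaluating z = 6x1 - 6x2 at each vertex:
  (0, 0): z = 0
  (3.75, 0): z = 22.5
  (0, 5): z = -30

The smallest value is z = -30, attained at (0, 5).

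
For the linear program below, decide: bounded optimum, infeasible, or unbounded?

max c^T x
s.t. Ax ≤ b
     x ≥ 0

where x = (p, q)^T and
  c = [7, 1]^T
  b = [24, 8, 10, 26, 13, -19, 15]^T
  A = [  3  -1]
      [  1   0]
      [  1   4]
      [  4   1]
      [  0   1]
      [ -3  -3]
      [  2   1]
The point (6.5, 0) satisfies every constraint, so the LP is feasible; the constraints give p ≤ 8 and q ≤ 13, which with p, q ≥ 0 keep the feasible region inside a bounded box. A feasible, bounded LP attains a finite optimum at a vertex.

Evaluating z = 7p + q at each vertex:
  (6.333, 0): z = 44.33
  (6.5, 0): z = 45.5
  (6.267, 0.9333): z = 44.8
  (5.111, 1.222): z = 37

Feasible with finite optimum z* = 45.5 at (6.5, 0).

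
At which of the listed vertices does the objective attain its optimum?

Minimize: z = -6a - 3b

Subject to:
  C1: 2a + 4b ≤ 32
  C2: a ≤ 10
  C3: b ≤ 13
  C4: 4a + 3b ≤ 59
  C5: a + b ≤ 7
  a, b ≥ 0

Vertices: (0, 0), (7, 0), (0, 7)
Evaluating z = -6a - 3b at each vertex:
  (0, 0): z = 0
  (7, 0): z = -42
  (0, 7): z = -21

The smallest value is z = -42, attained at (7, 0).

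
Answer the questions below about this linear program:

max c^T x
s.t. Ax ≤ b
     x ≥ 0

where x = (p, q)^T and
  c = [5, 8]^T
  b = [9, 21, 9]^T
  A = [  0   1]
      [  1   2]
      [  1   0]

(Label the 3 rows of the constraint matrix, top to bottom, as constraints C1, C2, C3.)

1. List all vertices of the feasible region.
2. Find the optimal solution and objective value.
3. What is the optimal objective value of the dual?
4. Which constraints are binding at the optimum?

1. (0, 0), (9, 0), (9, 6), (3, 9), (0, 9)
2. p = 9, q = 6, z = 93
3. 93 (by strong duality, equal to the primal optimum)
4. C2, C3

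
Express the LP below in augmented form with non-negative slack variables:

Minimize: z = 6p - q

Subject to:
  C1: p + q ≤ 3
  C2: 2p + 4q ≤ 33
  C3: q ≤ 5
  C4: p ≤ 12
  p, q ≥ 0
min z = 6p - q

s.t.
  p + q + s1 = 3
  2p + 4q + s2 = 33
  q + s3 = 5
  p + s4 = 12
  p, q, s1, s2, s3, s4 ≥ 0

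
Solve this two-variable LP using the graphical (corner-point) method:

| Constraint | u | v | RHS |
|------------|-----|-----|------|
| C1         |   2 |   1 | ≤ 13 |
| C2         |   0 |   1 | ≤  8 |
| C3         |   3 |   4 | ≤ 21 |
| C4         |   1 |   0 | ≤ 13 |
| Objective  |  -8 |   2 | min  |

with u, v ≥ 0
Each vertex is the intersection of two constraint boundaries that also satisfies all remaining constraints:
  u = 0 and v = 0 → (0, 0)
  2u + v = 13 and v = 0 → (6.5, 0)
  2u + v = 13 and 3u + 4v = 21 → (6.2, 0.6)
  3u + 4v = 21 and u = 0 → (0, 5.25)

Evaluating z = -8u + 2v at each vertex:
  (0, 0): z = 0
  (6.5, 0): z = -52
  (6.2, 0.6): z = -48.4
  (0, 5.25): z = 10.5

The minimum is at (6.5, 0) with z = -52.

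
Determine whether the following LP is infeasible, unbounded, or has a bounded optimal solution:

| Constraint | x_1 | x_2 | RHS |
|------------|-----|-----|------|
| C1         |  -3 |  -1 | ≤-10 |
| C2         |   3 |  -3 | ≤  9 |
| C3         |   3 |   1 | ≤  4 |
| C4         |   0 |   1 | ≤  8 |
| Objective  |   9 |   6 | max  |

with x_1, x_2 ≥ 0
C3 requires 3x_1 + x_2 ≤ 4, while C1 (-3x_1 - x_2 ≤ -10) is equivalent to 3x_1 + x_2 ≥ 10. Together they would need 10 ≤ 3x_1 + x_2 ≤ 4, which is impossible since 10 > 4. No point satisfies all constraints.

Infeasible: no point satisfies all constraints simultaneously.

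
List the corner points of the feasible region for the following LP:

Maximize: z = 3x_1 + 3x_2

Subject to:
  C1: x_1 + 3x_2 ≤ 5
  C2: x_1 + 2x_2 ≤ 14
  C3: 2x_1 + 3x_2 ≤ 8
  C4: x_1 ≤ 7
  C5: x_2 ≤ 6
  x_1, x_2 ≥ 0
Each vertex is the intersection of two constraint boundaries that also satisfies all remaining constraints:
  x_1 = 0 and x_2 = 0 → (0, 0)
  2x_1 + 3x_2 = 8 and x_2 = 0 → (4, 0)
  x_1 + 3x_2 = 5 and 2x_1 + 3x_2 = 8 → (3, 0.6667)
  x_1 + 3x_2 = 5 and x_1 = 0 → (0, 1.667)

Vertices: (0, 0), (4, 0), (3, 0.6667), (0, 1.667)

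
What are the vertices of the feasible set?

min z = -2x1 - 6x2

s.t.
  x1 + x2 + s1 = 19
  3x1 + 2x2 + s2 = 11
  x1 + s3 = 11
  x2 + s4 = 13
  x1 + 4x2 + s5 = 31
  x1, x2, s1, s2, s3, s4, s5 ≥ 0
Each vertex is the intersection of two constraint boundaries that also satisfies all remaining constraints:
  x1 = 0 and x2 = 0 → (0, 0)
  3x1 + 2x2 = 11 and x2 = 0 → (3.667, 0)
  3x1 + 2x2 = 11 and x1 = 0 → (0, 5.5)

Vertices: (0, 0), (3.667, 0), (0, 5.5)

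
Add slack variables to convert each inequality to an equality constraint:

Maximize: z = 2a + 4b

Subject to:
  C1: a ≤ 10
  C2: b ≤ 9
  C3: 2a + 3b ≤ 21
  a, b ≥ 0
max z = 2a + 4b

s.t.
  a + s1 = 10
  b + s2 = 9
  2a + 3b + s3 = 21
  a, b, s1, s2, s3 ≥ 0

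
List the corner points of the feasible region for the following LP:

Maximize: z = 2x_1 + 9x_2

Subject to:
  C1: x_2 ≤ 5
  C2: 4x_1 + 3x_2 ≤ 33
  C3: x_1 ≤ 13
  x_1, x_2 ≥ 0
Each vertex is the intersection of two constraint boundaries that also satisfies all remaining constraints:
  x_1 = 0 and x_2 = 0 → (0, 0)
  4x_1 + 3x_2 = 33 and x_2 = 0 → (8.25, 0)
  x_2 = 5 and 4x_1 + 3x_2 = 33 → (4.5, 5)
  x_2 = 5 and x_1 = 0 → (0, 5)

Vertices: (0, 0), (8.25, 0), (4.5, 5), (0, 5)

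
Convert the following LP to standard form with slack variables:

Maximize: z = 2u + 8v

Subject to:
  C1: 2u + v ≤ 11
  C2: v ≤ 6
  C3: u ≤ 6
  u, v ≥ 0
max z = 2u + 8v

s.t.
  2u + v + s1 = 11
  v + s2 = 6
  u + s3 = 6
  u, v, s1, s2, s3 ≥ 0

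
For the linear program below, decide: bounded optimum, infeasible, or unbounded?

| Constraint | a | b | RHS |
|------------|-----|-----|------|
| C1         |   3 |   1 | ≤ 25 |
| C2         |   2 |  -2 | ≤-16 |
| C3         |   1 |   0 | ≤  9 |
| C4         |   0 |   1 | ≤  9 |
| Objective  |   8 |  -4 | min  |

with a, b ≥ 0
The point (0, 9) satisfies every constraint, so the LP is feasible; the constraints give a ≤ 9 and b ≤ 9, which with a, b ≥ 0 keep the feasible region inside a bounded box. A feasible, bounded LP attains a finite optimum at a vertex.

Evaluating z = 8a - 4b at each vertex:
  (0, 8): z = -32
  (1, 9): z = -28
  (0, 9): z = -36

The LP has an optimal solution: (0, 9) with z = -36.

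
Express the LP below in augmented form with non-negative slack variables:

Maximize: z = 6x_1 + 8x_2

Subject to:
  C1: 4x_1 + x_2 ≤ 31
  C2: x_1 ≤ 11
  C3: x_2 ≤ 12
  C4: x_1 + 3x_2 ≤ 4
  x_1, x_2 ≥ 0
max z = 6x_1 + 8x_2

s.t.
  4x_1 + x_2 + s1 = 31
  x_1 + s2 = 11
  x_2 + s3 = 12
  x_1 + 3x_2 + s4 = 4
  x_1, x_2, s1, s2, s3, s4 ≥ 0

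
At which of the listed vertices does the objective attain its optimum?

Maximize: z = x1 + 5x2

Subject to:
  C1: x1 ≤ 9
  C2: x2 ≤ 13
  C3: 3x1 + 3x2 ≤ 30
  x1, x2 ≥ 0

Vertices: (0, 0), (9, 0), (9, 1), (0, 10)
Evaluating z = x1 + 5x2 at each vertex:
  (0, 0): z = 0
  (9, 0): z = 9
  (9, 1): z = 14
  (0, 10): z = 50

The largest value is z = 50, attained at (0, 10).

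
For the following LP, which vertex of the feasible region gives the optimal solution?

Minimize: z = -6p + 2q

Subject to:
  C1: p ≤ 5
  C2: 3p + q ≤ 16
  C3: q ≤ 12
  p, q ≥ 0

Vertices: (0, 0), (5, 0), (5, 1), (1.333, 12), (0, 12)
Evaluating z = -6p + 2q at each vertex:
  (0, 0): z = 0
  (5, 0): z = -30
  (5, 1): z = -28
  (1.333, 12): z = 16
  (0, 12): z = 24

The smallest value is z = -30, attained at (5, 0).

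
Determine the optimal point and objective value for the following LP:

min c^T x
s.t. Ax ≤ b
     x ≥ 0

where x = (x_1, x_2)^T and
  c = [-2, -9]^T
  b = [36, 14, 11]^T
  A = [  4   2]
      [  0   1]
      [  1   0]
x_1 = 2, x_2 = 14, z = -130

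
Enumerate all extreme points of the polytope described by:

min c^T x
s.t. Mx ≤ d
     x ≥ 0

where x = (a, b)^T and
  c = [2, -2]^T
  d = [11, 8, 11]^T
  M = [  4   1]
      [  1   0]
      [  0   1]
Each vertex is the intersection of two constraint boundaries that also satisfies all remaining constraints:
  a = 0 and b = 0 → (0, 0)
  4a + b = 11 and b = 0 → (2.75, 0)
  4a + b = 11 and b = 11 → (0, 11)

Vertices: (0, 0), (2.75, 0), (0, 11)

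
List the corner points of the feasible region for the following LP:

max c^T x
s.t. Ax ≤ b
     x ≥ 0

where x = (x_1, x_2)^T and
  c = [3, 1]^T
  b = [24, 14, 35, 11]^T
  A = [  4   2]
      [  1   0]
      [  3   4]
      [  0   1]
Each vertex is the intersection of two constraint boundaries that also satisfies all remaining constraints:
  x_1 = 0 and x_2 = 0 → (0, 0)
  4x_1 + 2x_2 = 24 and x_2 = 0 → (6, 0)
  4x_1 + 2x_2 = 24 and 3x_1 + 4x_2 = 35 → (2.6, 6.8)
  3x_1 + 4x_2 = 35 and x_1 = 0 → (0, 8.75)

Vertices: (0, 0), (6, 0), (2.6, 6.8), (0, 8.75)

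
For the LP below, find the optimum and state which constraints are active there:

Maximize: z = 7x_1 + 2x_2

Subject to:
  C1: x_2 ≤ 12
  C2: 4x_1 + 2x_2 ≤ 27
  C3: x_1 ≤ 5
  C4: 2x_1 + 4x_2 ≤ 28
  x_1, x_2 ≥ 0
Optimal: x_1 = 5, x_2 = 3.5
Slack at optimum:
  C1: slack = 8.5
  C2: slack = 0 (binding)
  C3: slack = 0 (binding)
  C4: slack = 4
  x_1 ≥ 0: x_1 = 5
  x_2 ≥ 0: x_2 = 3.5
Binding constraints: C2, C3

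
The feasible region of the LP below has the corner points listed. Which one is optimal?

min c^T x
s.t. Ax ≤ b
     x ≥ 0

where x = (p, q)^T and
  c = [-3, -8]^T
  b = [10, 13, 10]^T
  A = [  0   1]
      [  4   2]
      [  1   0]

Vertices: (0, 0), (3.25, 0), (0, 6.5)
Evaluating z = -3p - 8q at each vertex:
  (0, 0): z = 0
  (3.25, 0): z = -9.75
  (0, 6.5): z = -52

The smallest value is z = -52, attained at (0, 6.5).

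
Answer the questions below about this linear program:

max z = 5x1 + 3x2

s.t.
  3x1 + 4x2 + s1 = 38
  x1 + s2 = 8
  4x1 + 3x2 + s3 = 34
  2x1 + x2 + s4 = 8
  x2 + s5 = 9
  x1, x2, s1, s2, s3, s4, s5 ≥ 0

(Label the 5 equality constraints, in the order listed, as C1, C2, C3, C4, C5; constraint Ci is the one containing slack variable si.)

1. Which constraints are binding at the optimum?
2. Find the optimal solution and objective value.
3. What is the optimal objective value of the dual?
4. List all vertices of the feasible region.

1. C4, x1 ≥ 0
2. x1 = 0, x2 = 8, z = 24
3. 24 (by strong duality, equal to the primal optimum)
4. (0, 0), (4, 0), (0, 8)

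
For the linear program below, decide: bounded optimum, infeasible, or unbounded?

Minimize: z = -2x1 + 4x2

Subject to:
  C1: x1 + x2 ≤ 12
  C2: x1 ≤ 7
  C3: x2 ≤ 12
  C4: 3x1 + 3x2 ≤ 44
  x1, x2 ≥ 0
The point (7, 0) satisfies every constraint, so the LP is feasible; the constraints give x1 ≤ 7 and x2 ≤ 12, which with x1, x2 ≥ 0 keep the feasible region inside a bounded box. A feasible, bounded LP attains a finite optimum at a vertex.

Evaluating z = -2x1 + 4x2 at each vertex:
  (0, 0): z = 0
  (7, 0): z = -14
  (7, 5): z = 6
  (0, 12): z = 48

The LP has an optimal solution: (7, 0) with z = -14.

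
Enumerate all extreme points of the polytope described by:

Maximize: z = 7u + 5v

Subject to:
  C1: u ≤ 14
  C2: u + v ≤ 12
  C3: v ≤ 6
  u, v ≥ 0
Each vertex is the intersection of two constraint boundaries that also satisfies all remaining constraints:
  u = 0 and v = 0 → (0, 0)
  u + v = 12 and v = 0 → (12, 0)
  u + v = 12 and v = 6 → (6, 6)
  v = 6 and u = 0 → (0, 6)

Vertices: (0, 0), (12, 0), (6, 6), (0, 6)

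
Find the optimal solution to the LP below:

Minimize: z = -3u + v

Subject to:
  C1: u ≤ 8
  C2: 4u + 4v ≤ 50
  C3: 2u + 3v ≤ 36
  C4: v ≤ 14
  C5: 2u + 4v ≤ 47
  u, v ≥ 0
Each vertex is the intersection of two constraint boundaries that also satisfies all remaining constraints:
  u = 0 and v = 0 → (0, 0)
  u = 8 and v = 0 → (8, 0)
  u = 8 and 4u + 4v = 50 → (8, 4.5)
  4u + 4v = 50 and 2u + 3v = 36 → (1.5, 11)
  2u + 4v = 47 and u = 0 → (0, 11.75)

Evaluating z = -3u + v at each vertex:
  (0, 0): z = 0
  (8, 0): z = -24
  (8, 4.5): z = -19.5
  (1.5, 11): z = 6.5
  (0, 11.75): z = 11.75

The minimum is at (8, 0) with z = -24.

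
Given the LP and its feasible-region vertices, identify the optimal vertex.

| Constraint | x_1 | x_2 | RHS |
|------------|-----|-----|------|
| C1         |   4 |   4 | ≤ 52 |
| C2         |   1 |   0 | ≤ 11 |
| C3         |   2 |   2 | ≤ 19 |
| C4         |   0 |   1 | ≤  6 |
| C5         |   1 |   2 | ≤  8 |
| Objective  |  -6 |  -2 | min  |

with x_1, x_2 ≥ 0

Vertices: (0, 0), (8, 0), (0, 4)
(8, 0) with z = -48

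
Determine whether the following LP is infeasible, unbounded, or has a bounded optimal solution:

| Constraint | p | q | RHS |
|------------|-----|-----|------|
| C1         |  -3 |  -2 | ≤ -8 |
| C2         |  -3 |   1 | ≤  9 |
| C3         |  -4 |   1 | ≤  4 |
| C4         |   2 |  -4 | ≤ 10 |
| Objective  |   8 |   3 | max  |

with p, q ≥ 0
Feasible point: (2, 1) satisfies every constraint, so the LP is feasible.
Direction d = (1, 1): for each constraint row a, a·d ≤ 0 —
  (-3)(1) + (-2)(1) = -5 ≤ 0
  (-3)(1) + (1)(1) = -2 ≤ 0
  (-4)(1) + (1)(1) = -3 ≤ 0
  (2)(1) + (-4)(1) = -2 ≤ 0
and d ≥ 0, so (2, 1) + t·d stays feasible for every t ≥ 0. Along this ray z = 8p + 3q changes by 11 per unit t, so z → +∞.

Unbounded — the objective can increase without bound over the feasible region.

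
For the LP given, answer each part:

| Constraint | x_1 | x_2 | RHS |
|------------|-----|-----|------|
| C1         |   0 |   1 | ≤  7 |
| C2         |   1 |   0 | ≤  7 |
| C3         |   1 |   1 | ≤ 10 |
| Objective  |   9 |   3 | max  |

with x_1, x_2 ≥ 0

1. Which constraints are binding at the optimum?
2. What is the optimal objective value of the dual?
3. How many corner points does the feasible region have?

1. C2, C3
2. 72 (by strong duality, equal to the primal optimum)
3. 5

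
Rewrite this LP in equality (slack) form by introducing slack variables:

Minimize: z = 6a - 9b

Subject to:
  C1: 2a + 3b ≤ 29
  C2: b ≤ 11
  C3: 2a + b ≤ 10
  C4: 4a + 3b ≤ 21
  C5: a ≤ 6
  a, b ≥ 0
min z = 6a - 9b

s.t.
  2a + 3b + s1 = 29
  b + s2 = 11
  2a + b + s3 = 10
  4a + 3b + s4 = 21
  a + s5 = 6
  a, b, s1, s2, s3, s4, s5 ≥ 0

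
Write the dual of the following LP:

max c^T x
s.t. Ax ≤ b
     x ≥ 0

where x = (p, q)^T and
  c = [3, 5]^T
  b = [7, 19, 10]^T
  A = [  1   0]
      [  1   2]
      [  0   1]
Minimize: z = 7y1 + 19y2 + 10y3

Subject to:
  C1: -y1 - y2 ≤ -3
  C2: -2y2 - y3 ≤ -5
  y1, y2, y3 ≥ 0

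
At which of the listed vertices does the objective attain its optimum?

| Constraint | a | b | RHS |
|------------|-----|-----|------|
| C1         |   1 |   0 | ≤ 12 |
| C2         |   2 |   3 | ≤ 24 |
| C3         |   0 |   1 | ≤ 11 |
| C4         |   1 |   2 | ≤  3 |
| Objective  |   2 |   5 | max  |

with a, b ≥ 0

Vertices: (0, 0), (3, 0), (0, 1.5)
(0, 1.5) with z = 7.5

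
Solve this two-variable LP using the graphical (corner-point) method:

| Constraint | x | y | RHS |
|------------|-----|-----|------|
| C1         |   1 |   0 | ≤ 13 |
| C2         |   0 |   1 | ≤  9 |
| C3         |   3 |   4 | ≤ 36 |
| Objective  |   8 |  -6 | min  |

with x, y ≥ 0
Each vertex is the intersection of two constraint boundaries that also satisfies all remaining constraints:
  x = 0 and y = 0 → (0, 0)
  3x + 4y = 36 and y = 0 → (12, 0)
  y = 9 and 3x + 4y = 36 → (0, 9)

Evaluating z = 8x - 6y at each vertex:
  (0, 0): z = 0
  (12, 0): z = 96
  (0, 9): z = -54

The minimum is at (0, 9) with z = -54.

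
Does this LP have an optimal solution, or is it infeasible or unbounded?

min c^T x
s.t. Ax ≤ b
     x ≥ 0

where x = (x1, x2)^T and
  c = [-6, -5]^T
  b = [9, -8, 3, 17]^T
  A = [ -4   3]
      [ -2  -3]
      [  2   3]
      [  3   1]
One constraint requires 2x1 + 3x2 ≤ 3, while the constraint -2x1 - 3x2 ≤ -8 is equivalent to 2x1 + 3x2 ≥ 8. Together they would need 8 ≤ 2x1 + 3x2 ≤ 3, which is impossible since 8 > 3. No point satisfies all constraints.

The feasible region is empty; the LP is infeasible.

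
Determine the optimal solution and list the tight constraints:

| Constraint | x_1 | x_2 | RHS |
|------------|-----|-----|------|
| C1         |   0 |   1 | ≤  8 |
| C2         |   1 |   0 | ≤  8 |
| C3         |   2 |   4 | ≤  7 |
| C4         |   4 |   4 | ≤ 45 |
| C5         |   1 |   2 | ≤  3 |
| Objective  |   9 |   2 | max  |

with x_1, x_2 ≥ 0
Optimal: x_1 = 3, x_2 = 0
Slack at optimum:
  C1: slack = 8
  C2: slack = 5
  C3: slack = 1
  C4: slack = 33
  C5: slack = 0 (binding)
  x_1 ≥ 0: x_1 = 3
  x_2 ≥ 0: x_2 = 0 (binding)
Binding constraints: C5, x_2 ≥ 0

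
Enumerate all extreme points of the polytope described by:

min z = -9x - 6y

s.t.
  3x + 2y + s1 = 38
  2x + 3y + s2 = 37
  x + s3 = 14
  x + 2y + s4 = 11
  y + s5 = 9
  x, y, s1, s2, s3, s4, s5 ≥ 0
Each vertex is the intersection of two constraint boundaries that also satisfies all remaining constraints:
  x = 0 and y = 0 → (0, 0)
  x + 2y = 11 and y = 0 → (11, 0)
  x + 2y = 11 and x = 0 → (0, 5.5)

Vertices: (0, 0), (11, 0), (0, 5.5)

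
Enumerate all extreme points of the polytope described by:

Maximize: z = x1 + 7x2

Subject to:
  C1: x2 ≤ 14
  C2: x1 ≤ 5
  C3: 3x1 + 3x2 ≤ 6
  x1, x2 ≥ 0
Each vertex is the intersection of two constraint boundaries that also satisfies all remaining constraints:
  x1 = 0 and x2 = 0 → (0, 0)
  3x1 + 3x2 = 6 and x2 = 0 → (2, 0)
  3x1 + 3x2 = 6 and x1 = 0 → (0, 2)

Vertices: (0, 0), (2, 0), (0, 2)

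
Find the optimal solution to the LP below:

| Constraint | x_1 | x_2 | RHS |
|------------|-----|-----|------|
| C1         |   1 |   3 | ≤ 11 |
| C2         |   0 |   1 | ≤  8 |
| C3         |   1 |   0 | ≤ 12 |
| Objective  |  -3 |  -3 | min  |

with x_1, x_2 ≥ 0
x_1 = 11, x_2 = 0, z = -33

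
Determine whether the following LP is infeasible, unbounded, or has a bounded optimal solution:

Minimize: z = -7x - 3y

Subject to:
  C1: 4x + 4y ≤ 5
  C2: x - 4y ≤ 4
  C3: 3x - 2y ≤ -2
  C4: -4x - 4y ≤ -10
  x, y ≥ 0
C1 requires 4x + 4y ≤ 5, while C4 (-4x - 4y ≤ -10) is equivalent to 4x + 4y ≥ 10. Together they would need 10 ≤ 4x + 4y ≤ 5, which is impossible since 10 > 5. No point satisfies all constraints.

Infeasible: no point satisfies all constraints simultaneously.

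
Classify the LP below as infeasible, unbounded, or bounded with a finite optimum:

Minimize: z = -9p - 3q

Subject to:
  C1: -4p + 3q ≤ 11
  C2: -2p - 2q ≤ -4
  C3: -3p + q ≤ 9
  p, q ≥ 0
Feasible point: (0, 2) satisfies every constraint, so the LP is feasible.
Direction d = (1, 0): for each constraint row a, a·d ≤ 0 —
  (-4)(1) + (3)(0) = -4 ≤ 0
  (-2)(1) + (-2)(0) = -2 ≤ 0
  (-3)(1) + (1)(0) = -3 ≤ 0
and d ≥ 0, so (0, 2) + t·d stays feasible for every t ≥ 0. Along this ray z = -9p - 3q changes by -9 per unit t, so z → −∞.

Unbounded: there is a feasible ray along which z → −∞.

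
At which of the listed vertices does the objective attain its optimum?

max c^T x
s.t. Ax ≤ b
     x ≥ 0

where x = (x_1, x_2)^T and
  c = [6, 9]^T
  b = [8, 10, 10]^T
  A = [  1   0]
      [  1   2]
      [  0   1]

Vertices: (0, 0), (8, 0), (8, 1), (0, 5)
Evaluating z = 6x_1 + 9x_2 at each vertex:
  (0, 0): z = 0
  (8, 0): z = 48
  (8, 1): z = 57
  (0, 5): z = 45

The largest value is z = 57, attained at (8, 1).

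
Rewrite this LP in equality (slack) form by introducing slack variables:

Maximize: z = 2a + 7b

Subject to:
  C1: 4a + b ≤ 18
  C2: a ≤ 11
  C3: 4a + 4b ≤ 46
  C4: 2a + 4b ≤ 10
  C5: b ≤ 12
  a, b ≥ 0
max z = 2a + 7b

s.t.
  4a + b + s1 = 18
  a + s2 = 11
  4a + 4b + s3 = 46
  2a + 4b + s4 = 10
  b + s5 = 12
  a, b, s1, s2, s3, s4, s5 ≥ 0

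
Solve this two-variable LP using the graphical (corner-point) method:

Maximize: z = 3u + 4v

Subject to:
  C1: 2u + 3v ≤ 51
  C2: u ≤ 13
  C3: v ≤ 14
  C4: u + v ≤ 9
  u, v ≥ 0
Each vertex is the intersection of two constraint boundaries that also satisfies all remaining constraints:
  u = 0 and v = 0 → (0, 0)
  u + v = 9 and v = 0 → (9, 0)
  u + v = 9 and u = 0 → (0, 9)

Evaluating z = 3u + 4v at each vertex:
  (0, 0): z = 0
  (9, 0): z = 27
  (0, 9): z = 36

The maximum is at (0, 9) with z = 36.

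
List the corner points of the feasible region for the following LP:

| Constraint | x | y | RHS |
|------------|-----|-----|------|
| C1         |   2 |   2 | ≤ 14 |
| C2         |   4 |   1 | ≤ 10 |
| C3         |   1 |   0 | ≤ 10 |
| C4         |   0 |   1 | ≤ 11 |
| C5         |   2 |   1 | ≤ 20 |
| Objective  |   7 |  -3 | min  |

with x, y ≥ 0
Each vertex is the intersection of two constraint boundaries that also satisfies all remaining constraints:
  x = 0 and y = 0 → (0, 0)
  4x + y = 10 and y = 0 → (2.5, 0)
  2x + 2y = 14 and 4x + y = 10 → (1, 6)
  2x + 2y = 14 and x = 0 → (0, 7)

Vertices: (0, 0), (2.5, 0), (1, 6), (0, 7)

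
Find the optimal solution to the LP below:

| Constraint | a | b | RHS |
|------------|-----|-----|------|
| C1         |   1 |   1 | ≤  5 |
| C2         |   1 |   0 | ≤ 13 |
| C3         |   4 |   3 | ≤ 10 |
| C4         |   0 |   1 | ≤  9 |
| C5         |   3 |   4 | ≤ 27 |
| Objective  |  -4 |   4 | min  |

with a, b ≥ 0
Each vertex is the intersection of two constraint boundaries that also satisfies all remaining constraints:
  a = 0 and b = 0 → (0, 0)
  4a + 3b = 10 and b = 0 → (2.5, 0)
  4a + 3b = 10 and a = 0 → (0, 3.333)

Evaluating z = -4a + 4b at each vertex:
  (0, 0): z = 0
  (2.5, 0): z = -10
  (0, 3.333): z = 13.33

The minimum is at (2.5, 0) with z = -10.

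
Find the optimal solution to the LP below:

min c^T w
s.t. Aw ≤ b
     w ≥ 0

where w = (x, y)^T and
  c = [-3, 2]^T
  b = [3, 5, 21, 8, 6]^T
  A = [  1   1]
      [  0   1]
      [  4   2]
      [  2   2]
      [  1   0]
Each vertex is the intersection of two constraint boundaries that also satisfies all remaining constraints:
  x = 0 and y = 0 → (0, 0)
  x + y = 3 and y = 0 → (3, 0)
  x + y = 3 and x = 0 → (0, 3)

Evaluating z = -3x + 2y at each vertex:
  (0, 0): z = 0
  (3, 0): z = -9
  (0, 3): z = 6

The minimum is at (3, 0) with z = -9.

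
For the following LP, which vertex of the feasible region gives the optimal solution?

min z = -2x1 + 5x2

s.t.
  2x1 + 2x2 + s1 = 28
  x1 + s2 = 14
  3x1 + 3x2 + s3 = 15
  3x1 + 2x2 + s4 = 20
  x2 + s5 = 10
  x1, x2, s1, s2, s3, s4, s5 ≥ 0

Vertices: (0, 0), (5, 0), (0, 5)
(5, 0) with z = -10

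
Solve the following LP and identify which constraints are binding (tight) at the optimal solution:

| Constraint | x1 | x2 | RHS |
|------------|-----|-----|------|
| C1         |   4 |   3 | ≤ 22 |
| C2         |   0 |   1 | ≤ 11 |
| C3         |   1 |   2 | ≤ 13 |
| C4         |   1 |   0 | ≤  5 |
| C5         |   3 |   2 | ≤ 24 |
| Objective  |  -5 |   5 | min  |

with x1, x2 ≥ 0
Optimal: x1 = 5, x2 = 0
Slack at optimum:
  C1: slack = 2
  C2: slack = 11
  C3: slack = 8
  C4: slack = 0 (binding)
  C5: slack = 9
  x1 ≥ 0: x1 = 5
  x2 ≥ 0: x2 = 0 (binding)
Binding constraints: C4, x2 ≥ 0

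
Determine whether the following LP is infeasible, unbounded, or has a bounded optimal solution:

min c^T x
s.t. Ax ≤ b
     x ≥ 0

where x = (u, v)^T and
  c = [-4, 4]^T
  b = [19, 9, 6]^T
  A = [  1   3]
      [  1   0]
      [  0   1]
The point (9, 0) satisfies every constraint, so the LP is feasible; the constraints give u ≤ 9 and v ≤ 6, which with u, v ≥ 0 keep the feasible region inside a bounded box. A feasible, bounded LP attains a finite optimum at a vertex.

Feasible with finite optimum z* = -36 at (9, 0).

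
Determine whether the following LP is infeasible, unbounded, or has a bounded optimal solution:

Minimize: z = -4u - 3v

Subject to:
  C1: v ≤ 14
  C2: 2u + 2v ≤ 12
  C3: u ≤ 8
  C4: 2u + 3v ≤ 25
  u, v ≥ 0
The point (6, 0) satisfies every constraint, so the LP is feasible; the constraints give u ≤ 8 and v ≤ 14, which with u, v ≥ 0 keep the feasible region inside a bounded box. A feasible, bounded LP attains a finite optimum at a vertex.

Evaluating z = -4u - 3v at each vertex:
  (0, 0): z = 0
  (6, 0): z = -24
  (0, 6): z = -18

Feasible with finite optimum z* = -24 at (6, 0).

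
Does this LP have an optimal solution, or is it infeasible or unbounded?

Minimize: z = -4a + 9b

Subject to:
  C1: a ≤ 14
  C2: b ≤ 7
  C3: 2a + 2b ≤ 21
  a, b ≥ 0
The point (10.5, 0) satisfies every constraint, so the LP is feasible; the constraints give a ≤ 14 and b ≤ 7, which with a, b ≥ 0 keep the feasible region inside a bounded box. A feasible, bounded LP attains a finite optimum at a vertex.

Feasible with finite optimum z* = -42 at (10.5, 0).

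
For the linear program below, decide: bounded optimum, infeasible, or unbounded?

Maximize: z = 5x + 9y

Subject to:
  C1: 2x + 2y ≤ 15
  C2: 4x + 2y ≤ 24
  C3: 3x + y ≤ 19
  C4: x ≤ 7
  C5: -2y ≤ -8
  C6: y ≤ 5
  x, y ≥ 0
The point (2.5, 5) satisfies every constraint, so the LP is feasible; the constraints give x ≤ 7 and y ≤ 5, which with x, y ≥ 0 keep the feasible region inside a bounded box. A feasible, bounded LP attains a finite optimum at a vertex.

Evaluating z = 5x + 9y at each vertex:
  (0, 4): z = 36
  (3.5, 4): z = 53.5
  (2.5, 5): z = 57.5
  (0, 5): z = 45

The LP has an optimal solution: (2.5, 5) with z = 57.5.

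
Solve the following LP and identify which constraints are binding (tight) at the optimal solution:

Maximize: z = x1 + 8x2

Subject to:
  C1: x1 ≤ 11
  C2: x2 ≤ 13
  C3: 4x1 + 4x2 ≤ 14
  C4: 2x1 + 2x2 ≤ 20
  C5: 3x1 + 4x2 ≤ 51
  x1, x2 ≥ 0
Optimal: x1 = 0, x2 = 3.5
Slack at optimum:
  C1: slack = 11
  C2: slack = 9.5
  C3: slack = 0 (binding)
  C4: slack = 13
  C5: slack = 37
  x1 ≥ 0: x1 = 0 (binding)
  x2 ≥ 0: x2 = 3.5
Binding constraints: C3, x1 ≥ 0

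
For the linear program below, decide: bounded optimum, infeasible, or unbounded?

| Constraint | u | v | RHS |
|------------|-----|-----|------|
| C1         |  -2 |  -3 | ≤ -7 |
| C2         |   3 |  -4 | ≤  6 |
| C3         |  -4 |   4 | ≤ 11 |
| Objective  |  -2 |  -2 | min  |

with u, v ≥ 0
Feasible point: (1, 2) satisfies every constraint, so the LP is feasible.
Direction d = (1, 1): for each constraint row a, a·d ≤ 0 —
  (-2)(1) + (-3)(1) = -5 ≤ 0
  (3)(1) + (-4)(1) = -1 ≤ 0
  (-4)(1) + (4)(1) = 0 ≤ 0
and d ≥ 0, so (1, 2) + t·d stays feasible for every t ≥ 0. Along this ray z = -2u - 2v changes by -4 per unit t, so z → −∞.

The LP is unbounded; z can be made arbitrarily small.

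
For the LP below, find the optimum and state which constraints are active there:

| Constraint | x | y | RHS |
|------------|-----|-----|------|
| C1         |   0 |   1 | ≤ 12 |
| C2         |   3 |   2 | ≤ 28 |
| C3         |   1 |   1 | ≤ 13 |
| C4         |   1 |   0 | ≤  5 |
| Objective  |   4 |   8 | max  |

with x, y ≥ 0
Optimal: x = 1, y = 12
Binding: C1, C3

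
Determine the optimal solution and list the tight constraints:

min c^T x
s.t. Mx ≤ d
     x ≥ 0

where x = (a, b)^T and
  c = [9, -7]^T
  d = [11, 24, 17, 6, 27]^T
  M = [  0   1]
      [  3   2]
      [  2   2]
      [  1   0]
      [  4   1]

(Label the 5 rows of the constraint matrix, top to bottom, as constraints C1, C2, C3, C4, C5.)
Optimal: a = 0, b = 8.5
Binding: C3, a ≥ 0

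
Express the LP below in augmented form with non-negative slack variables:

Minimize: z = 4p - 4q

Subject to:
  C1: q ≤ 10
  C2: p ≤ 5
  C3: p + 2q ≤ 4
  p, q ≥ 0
min z = 4p - 4q

s.t.
  q + s1 = 10
  p + s2 = 5
  p + 2q + s3 = 4
  p, q, s1, s2, s3 ≥ 0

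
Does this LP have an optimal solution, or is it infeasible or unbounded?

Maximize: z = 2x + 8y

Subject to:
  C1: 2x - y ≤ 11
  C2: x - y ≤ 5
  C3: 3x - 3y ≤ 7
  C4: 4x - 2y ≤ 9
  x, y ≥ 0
Feasible point: (0, 0) satisfies every constraint, so the LP is feasible.
Direction d = (0, 1): for each constraint row a, a·d ≤ 0 —
  (2)(0) + (-1)(1) = -1 ≤ 0
  (1)(0) + (-1)(1) = -1 ≤ 0
  (3)(0) + (-3)(1) = -3 ≤ 0
  (4)(0) + (-2)(1) = -2 ≤ 0
and d ≥ 0, so (0, 0) + t·d stays feasible for every t ≥ 0. Along this ray z = 2x + 8y changes by 8 per unit t, so z → +∞.

Unbounded — the objective can increase without bound over the feasible region.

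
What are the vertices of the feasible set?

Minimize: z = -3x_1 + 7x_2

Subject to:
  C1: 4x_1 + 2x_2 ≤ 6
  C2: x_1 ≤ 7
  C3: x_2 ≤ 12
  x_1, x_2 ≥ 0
Each vertex is the intersection of two constraint boundaries that also satisfies all remaining constraints:
  x_1 = 0 and x_2 = 0 → (0, 0)
  4x_1 + 2x_2 = 6 and x_2 = 0 → (1.5, 0)
  4x_1 + 2x_2 = 6 and x_1 = 0 → (0, 3)

Vertices: (0, 0), (1.5, 0), (0, 3)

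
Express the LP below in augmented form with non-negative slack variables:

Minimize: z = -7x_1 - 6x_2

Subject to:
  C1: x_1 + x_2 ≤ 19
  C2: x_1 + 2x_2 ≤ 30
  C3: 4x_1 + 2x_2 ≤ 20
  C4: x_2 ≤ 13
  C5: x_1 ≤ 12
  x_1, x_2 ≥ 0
min z = -7x_1 - 6x_2

s.t.
  x_1 + x_2 + s1 = 19
  x_1 + 2x_2 + s2 = 30
  4x_1 + 2x_2 + s3 = 20
  x_2 + s4 = 13
  x_1 + s5 = 12
  x_1, x_2, s1, s2, s3, s4, s5 ≥ 0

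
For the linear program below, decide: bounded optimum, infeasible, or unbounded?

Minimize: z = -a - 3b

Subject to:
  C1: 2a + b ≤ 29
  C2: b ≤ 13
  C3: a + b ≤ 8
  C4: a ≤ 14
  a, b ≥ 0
The point (0, 8) satisfies every constraint, so the LP is feasible; the constraints give a ≤ 14 and b ≤ 13, which with a, b ≥ 0 keep the feasible region inside a bounded box. A feasible, bounded LP attains a finite optimum at a vertex.

Evaluating z = -a - 3b at each vertex:
  (0, 0): z = 0
  (8, 0): z = -8
  (0, 8): z = -24

Bounded optimum: z* = -24 at (0, 8).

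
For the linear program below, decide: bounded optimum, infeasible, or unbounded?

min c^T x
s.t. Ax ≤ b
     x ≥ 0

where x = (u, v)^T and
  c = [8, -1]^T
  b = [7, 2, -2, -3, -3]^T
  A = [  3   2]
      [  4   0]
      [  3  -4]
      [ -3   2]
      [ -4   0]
One constraint requires 4u ≤ 2, while the constraint -4u ≤ -3 is equivalent to 4u ≥ 3. Together they would need 3 ≤ 4u ≤ 2, which is impossible since 3 > 2. No point satisfies all constraints.

Infeasible — the constraint set is empty.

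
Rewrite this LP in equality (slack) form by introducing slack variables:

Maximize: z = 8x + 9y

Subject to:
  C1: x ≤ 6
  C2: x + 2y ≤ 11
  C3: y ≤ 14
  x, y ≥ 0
max z = 8x + 9y

s.t.
  x + s1 = 6
  x + 2y + s2 = 11
  y + s3 = 14
  x, y, s1, s2, s3 ≥ 0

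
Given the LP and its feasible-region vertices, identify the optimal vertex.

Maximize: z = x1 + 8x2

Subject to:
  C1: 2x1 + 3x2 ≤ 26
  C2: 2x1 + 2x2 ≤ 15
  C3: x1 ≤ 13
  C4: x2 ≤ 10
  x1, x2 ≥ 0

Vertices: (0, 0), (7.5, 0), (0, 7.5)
Evaluating z = x1 + 8x2 at each vertex:
  (0, 0): z = 0
  (7.5, 0): z = 7.5
  (0, 7.5): z = 60

The largest value is z = 60, attained at (0, 7.5).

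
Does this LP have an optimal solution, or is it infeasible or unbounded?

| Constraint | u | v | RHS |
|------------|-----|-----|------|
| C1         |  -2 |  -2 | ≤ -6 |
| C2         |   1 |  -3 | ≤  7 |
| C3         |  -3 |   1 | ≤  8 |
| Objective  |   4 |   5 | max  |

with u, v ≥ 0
Feasible point: (0, 3) satisfies every constraint, so the LP is feasible.
Direction d = (1, 1): for each constraint row a, a·d ≤ 0 —
  (-2)(1) + (-2)(1) = -4 ≤ 0
  (1)(1) + (-3)(1) = -2 ≤ 0
  (-3)(1) + (1)(1) = -2 ≤ 0
and d ≥ 0, so (0, 3) + t·d stays feasible for every t ≥ 0. Along this ray z = 4u + 5v changes by 9 per unit t, so z → +∞.

The LP is unbounded; z can be made arbitrarily large.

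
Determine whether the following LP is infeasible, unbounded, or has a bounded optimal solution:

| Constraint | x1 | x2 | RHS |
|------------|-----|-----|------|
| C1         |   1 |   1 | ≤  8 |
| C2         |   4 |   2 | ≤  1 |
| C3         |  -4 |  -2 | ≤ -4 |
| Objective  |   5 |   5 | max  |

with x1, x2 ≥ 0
C2 requires 4x1 + 2x2 ≤ 1, while C3 (-4x1 - 2x2 ≤ -4) is equivalent to 4x1 + 2x2 ≥ 4. Together they would need 4 ≤ 4x1 + 2x2 ≤ 1, which is impossible since 4 > 1. No point satisfies all constraints.

Infeasible: no point satisfies all constraints simultaneously.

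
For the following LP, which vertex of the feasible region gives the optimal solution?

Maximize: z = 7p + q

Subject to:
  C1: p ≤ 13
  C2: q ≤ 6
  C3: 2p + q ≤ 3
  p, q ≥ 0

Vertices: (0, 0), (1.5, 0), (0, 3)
(1.5, 0) with z = 10.5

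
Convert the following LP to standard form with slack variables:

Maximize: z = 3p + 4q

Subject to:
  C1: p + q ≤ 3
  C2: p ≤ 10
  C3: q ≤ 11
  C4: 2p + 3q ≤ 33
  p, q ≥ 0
max z = 3p + 4q

s.t.
  p + q + s1 = 3
  p + s2 = 10
  q + s3 = 11
  2p + 3q + s4 = 33
  p, q, s1, s2, s3, s4 ≥ 0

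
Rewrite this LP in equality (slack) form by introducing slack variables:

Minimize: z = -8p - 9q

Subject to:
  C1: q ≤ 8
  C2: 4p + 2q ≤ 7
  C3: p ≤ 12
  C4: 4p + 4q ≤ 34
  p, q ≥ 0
min z = -8p - 9q

s.t.
  q + s1 = 8
  4p + 2q + s2 = 7
  p + s3 = 12
  4p + 4q + s4 = 34
  p, q, s1, s2, s3, s4 ≥ 0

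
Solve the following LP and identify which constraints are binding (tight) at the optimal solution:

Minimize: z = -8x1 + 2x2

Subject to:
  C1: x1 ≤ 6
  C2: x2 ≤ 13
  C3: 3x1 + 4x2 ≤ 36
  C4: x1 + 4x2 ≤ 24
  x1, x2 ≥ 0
Optimal: x1 = 6, x2 = 0
Slack at optimum:
  C1: slack = 0 (binding)
  C2: slack = 13
  C3: slack = 18
  C4: slack = 18
  x1 ≥ 0: x1 = 6
  x2 ≥ 0: x2 = 0 (binding)
Binding constraints: C1, x2 ≥ 0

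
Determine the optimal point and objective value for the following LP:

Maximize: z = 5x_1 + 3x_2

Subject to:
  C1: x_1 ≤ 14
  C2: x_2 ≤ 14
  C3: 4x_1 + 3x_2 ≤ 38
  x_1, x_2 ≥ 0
Each vertex is the intersection of two constraint boundaries that also satisfies all remaining constraints:
  x_1 = 0 and x_2 = 0 → (0, 0)
  4x_1 + 3x_2 = 38 and x_2 = 0 → (9.5, 0)
  4x_1 + 3x_2 = 38 and x_1 = 0 → (0, 12.67)

Evaluating z = 5x_1 + 3x_2 at each vertex:
  (0, 0): z = 0
  (9.5, 0): z = 47.5
  (0, 12.67): z = 38

The maximum is at (9.5, 0) with z = 47.5.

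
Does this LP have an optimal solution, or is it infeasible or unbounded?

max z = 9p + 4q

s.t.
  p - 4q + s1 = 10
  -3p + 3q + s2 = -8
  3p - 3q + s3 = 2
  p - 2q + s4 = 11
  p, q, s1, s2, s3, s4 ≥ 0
The row 3p - 3q + s3 = 2 with s3 ≥ 0 requires 3p - 3q ≤ 2, while the row -3p + 3q + s2 = -8 with s2 ≥ 0 is equivalent to 3p - 3q ≥ 8. Together they would need 8 ≤ 3p - 3q ≤ 2, which is impossible since 8 > 2. No point satisfies all constraints.

Infeasible: no point satisfies all constraints simultaneously.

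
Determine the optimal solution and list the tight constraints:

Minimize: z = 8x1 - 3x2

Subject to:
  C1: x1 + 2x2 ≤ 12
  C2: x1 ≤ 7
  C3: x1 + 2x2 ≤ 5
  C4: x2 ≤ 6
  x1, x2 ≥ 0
Optimal: x1 = 0, x2 = 2.5
Slack at optimum:
  C1: slack = 7
  C2: slack = 7
  C3: slack = 0 (binding)
  C4: slack = 3.5
  x1 ≥ 0: x1 = 0 (binding)
  x2 ≥ 0: x2 = 2.5
Binding constraints: C3, x1 ≥ 0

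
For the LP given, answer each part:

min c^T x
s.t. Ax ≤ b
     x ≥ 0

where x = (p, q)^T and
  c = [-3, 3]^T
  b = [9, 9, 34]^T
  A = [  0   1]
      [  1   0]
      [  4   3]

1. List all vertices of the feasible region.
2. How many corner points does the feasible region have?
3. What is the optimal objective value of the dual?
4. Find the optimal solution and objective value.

1. (0, 0), (8.5, 0), (1.75, 9), (0, 9)
2. 4
3. -25.5 (by strong duality, equal to the primal optimum)
4. p = 8.5, q = 0, z = -25.5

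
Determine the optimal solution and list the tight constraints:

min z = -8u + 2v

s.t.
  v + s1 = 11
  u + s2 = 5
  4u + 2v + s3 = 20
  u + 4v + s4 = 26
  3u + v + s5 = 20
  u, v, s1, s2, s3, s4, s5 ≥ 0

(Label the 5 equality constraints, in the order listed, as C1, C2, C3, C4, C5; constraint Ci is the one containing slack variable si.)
Optimal: u = 5, v = 0
Slack at optimum:
  C1: slack = 11
  C2: slack = 0 (binding)
  C3: slack = 0 (binding)
  C4: slack = 21
  C5: slack = 5
  u ≥ 0: u = 5
  v ≥ 0: v = 0 (binding)
Binding constraints: C2, C3, v ≥ 0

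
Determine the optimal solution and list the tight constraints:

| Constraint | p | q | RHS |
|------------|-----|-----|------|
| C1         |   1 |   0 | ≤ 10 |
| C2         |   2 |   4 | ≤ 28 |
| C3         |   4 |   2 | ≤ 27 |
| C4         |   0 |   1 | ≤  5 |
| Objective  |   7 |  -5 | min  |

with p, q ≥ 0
Optimal: p = 0, q = 5
Slack at optimum:
  C1: slack = 10
  C2: slack = 8
  C3: slack = 17
  C4: slack = 0 (binding)
  p ≥ 0: p = 0 (binding)
  q ≥ 0: q = 5
Binding constraints: C4, p ≥ 0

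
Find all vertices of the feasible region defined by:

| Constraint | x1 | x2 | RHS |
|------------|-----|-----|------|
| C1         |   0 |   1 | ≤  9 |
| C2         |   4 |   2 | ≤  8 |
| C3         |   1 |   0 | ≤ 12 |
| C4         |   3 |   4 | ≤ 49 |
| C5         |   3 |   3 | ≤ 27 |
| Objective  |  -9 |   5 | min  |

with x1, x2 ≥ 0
Each vertex is the intersection of two constraint boundaries that also satisfies all remaining constraints:
  x1 = 0 and x2 = 0 → (0, 0)
  4x1 + 2x2 = 8 and x2 = 0 → (2, 0)
  4x1 + 2x2 = 8 and x1 = 0 → (0, 4)

Vertices: (0, 0), (2, 0), (0, 4)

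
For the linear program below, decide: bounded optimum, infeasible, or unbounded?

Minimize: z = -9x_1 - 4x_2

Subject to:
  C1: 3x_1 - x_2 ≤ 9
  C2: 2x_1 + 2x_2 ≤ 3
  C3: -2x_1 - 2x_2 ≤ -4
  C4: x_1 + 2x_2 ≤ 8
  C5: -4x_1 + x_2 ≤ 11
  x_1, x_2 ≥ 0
C2 requires 2x_1 + 2x_2 ≤ 3, while C3 (-2x_1 - 2x_2 ≤ -4) is equivalent to 2x_1 + 2x_2 ≥ 4. Together they would need 4 ≤ 2x_1 + 2x_2 ≤ 3, which is impossible since 4 > 3. No point satisfies all constraints.

Infeasible: no point satisfies all constraints simultaneously.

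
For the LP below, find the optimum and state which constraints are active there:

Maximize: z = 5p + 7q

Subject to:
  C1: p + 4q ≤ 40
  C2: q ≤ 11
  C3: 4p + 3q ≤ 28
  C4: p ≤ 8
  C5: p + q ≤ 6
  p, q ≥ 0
Optimal: p = 0, q = 6
Slack at optimum:
  C1: slack = 16
  C2: slack = 5
  C3: slack = 10
  C4: slack = 8
  C5: slack = 0 (binding)
  p ≥ 0: p = 0 (binding)
  q ≥ 0: q = 6
Binding constraints: C5, p ≥ 0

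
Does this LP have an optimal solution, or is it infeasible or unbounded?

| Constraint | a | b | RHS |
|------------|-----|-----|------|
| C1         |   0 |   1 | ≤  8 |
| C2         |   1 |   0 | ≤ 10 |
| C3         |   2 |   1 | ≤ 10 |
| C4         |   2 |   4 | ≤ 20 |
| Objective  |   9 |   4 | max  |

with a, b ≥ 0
The point (5, 0) satisfies every constraint, so the LP is feasible; the constraints give a ≤ 10 and b ≤ 8, which with a, b ≥ 0 keep the feasible region inside a bounded box. A feasible, bounded LP attains a finite optimum at a vertex.

Evaluating z = 9a + 4b at each vertex:
  (0, 0): z = 0
  (5, 0): z = 45
  (3.333, 3.333): z = 43.33
  (0, 5): z = 20

Feasible with finite optimum z* = 45 at (5, 0).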